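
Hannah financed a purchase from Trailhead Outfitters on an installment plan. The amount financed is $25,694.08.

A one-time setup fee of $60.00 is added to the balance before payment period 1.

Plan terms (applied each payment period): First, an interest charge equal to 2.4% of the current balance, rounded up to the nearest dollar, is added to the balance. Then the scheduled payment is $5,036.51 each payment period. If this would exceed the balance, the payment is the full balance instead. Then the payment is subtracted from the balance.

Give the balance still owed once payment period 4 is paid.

Payment period 1: opening $25,754.08; interest $619.00 → $26,373.08; payment $5,036.51; balance $21,336.57
Payment period 2: opening $21,336.57; interest $513.00 → $21,849.57; payment $5,036.51; balance $16,813.06
Payment period 3: opening $16,813.06; interest $404.00 → $17,217.06; payment $5,036.51; balance $12,180.55
Payment period 4: opening $12,180.55; interest $293.00 → $12,473.55; payment $5,036.51; balance $7,437.04

$7,437.04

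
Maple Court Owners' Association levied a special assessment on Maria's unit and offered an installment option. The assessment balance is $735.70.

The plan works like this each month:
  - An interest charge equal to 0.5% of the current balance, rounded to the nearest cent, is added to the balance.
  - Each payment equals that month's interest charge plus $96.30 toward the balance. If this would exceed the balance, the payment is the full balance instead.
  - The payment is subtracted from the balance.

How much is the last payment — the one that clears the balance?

Month 1: opening $735.70; interest $3.68 → $739.38; payment $99.98; balance $639.40
Month 2: opening $639.40; interest $3.20 → $642.60; payment $99.50; balance $543.10
Month 3: opening $543.10; interest $2.72 → $545.82; payment $99.02; balance $446.80
Month 4: opening $446.80; interest $2.23 → $449.03; payment $98.53; balance $350.50
Month 5: opening $350.50; interest $1.75 → $352.25; payment $98.05; balance $254.20
Month 6: opening $254.20; interest $1.27 → $255.47; payment $97.57; balance $157.90
Month 7: opening $157.90; interest $0.79 → $158.69; payment $97.09; balance $61.60
Month 8: opening $61.60; interest $0.31 → $61.91; payment $61.91; balance $0.00

$61.91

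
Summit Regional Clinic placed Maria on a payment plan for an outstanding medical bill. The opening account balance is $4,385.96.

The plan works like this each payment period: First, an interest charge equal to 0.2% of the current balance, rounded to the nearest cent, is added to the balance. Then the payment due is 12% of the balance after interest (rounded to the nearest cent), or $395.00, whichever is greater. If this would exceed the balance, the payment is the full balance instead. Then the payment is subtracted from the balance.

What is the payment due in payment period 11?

Payment period 1: opening $4,385.96; interest $8.77 → $4,394.73; payment $527.37; balance $3,867.36
Payment period 2: opening $3,867.36; interest $7.73 → $3,875.09; payment $465.01; balance $3,410.08
Payment period 3: opening $3,410.08; interest $6.82 → $3,416.90; payment $410.03; balance $3,006.87
Payment period 4: opening $3,006.87; interest $6.01 → $3,012.88; payment $395.00; balance $2,617.88
Payment period 5: opening $2,617.88; interest $5.24 → $2,623.12; payment $395.00; balance $2,228.12
Payment period 6: opening $2,228.12; interest $4.46 → $2,232.58; payment $395.00; balance $1,837.58
Payment period 7: opening $1,837.58; interest $3.68 → $1,841.26; payment $395.00; balance $1,446.26
Payment period 8: opening $1,446.26; interest $2.89 → $1,449.15; payment $395.00; balance $1,054.15
Payment period 9: opening $1,054.15; interest $2.11 → $1,056.26; payment $395.00; balance $661.26
Payment period 10: opening $661.26; interest $1.32 → $662.58; payment $395.00; balance $267.58
Payment period 11: opening $267.58; interest $0.54 → $268.12; payment $268.12; balance $0.00

$268.12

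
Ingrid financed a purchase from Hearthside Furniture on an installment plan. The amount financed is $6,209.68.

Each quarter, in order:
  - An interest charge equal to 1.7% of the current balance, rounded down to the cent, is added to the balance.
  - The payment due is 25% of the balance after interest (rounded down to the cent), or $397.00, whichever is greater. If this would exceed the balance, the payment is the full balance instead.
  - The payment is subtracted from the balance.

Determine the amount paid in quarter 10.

Quarter 1: $6,209.68 +$105.56 interest = $6,315.24; pay $1,578.81 → $4,736.43
Quarter 2: $4,736.43 +$80.51 interest = $4,816.94; pay $1,204.23 → $3,612.71
Quarter 3: $3,612.71 +$61.41 interest = $3,674.12; pay $918.53 → $2,755.59
Quarter 4: $2,755.59 +$46.84 interest = $2,802.43; pay $700.60 → $2,101.83
Quarter 5: $2,101.83 +$35.73 interest = $2,137.56; pay $534.39 → $1,603.17
Quarter 6: $1,603.17 +$27.25 interest = $1,630.42; pay $407.60 → $1,222.82
Quarter 7: $1,222.82 +$20.78 interest = $1,243.60; pay $397.00 → $846.60
Quarter 8: $846.60 +$14.39 interest = $860.99; pay $397.00 → $463.99
Quarter 9: $463.99 +$7.88 interest = $471.87; pay $397.00 → $74.87
Quarter 10: $74.87 +$1.27 interest = $76.14; pay $76.14 → $0.00

$76.14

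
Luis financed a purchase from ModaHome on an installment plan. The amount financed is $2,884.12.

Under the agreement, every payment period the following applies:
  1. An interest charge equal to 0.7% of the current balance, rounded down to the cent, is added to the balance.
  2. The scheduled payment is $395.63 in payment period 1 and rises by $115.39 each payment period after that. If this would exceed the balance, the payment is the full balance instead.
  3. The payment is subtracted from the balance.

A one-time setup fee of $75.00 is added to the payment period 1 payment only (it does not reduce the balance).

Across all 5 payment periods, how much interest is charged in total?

Payment period 1: opening $2,884.12; interest $20.18 → $2,904.30; payment $395.63 (+ $75.00 fee); balance $2,508.67
Payment period 2: opening $2,508.67; interest $17.56 → $2,526.23; payment $511.02; balance $2,015.21
Payment period 3: opening $2,015.21; interest $14.10 → $2,029.31; payment $626.41; balance $1,402.90
Payment period 4: opening $1,402.90; interest $9.82 → $1,412.72; payment $741.80; balance $670.92
Payment period 5: opening $670.92; interest $4.69 → $675.61; payment $675.61; balance $0.00
Total interest: $20.18 + $17.56 + $14.10 + $9.82 + $4.69 = $66.35

$66.35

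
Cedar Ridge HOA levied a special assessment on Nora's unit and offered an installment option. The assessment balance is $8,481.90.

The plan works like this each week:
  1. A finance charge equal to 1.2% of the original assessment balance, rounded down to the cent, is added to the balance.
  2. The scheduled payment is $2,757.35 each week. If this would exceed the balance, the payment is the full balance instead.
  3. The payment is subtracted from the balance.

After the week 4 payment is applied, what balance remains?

$0.00

Week 1: opening $8,481.90; interest $101.78 → $8,583.68; payment $2,757.35; balance $5,826.33
Week 2: opening $5,826.33; interest $101.78 → $5,928.11; payment $2,757.35; balance $3,170.76
Week 3: opening $3,170.76; interest $101.78 → $3,272.54; payment $2,757.35; balance $515.19
Week 4: opening $515.19; interest $101.78 → $616.97; payment $616.97; balance $0.00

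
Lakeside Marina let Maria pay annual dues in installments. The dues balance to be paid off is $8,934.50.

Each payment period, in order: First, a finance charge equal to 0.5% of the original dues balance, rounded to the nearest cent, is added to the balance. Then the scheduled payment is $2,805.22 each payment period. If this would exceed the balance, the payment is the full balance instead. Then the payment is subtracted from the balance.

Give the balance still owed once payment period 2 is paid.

Payment period 1: $8,934.50 +$44.67 interest = $8,979.17; pay $2,805.22 → $6,173.95
Payment period 2: $6,173.95 +$44.67 interest = $6,218.62; pay $2,805.22 → $3,413.40

$3,413.40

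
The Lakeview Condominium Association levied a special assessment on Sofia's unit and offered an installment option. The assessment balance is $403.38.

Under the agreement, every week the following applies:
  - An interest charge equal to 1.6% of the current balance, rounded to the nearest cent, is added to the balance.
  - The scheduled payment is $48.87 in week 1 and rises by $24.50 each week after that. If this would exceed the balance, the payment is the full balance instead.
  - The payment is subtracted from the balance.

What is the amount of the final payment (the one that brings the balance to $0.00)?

$82.32

Week 1: $403.38 +$6.45 interest = $409.83; pay $48.87 → $360.96
Week 2: $360.96 +$5.78 interest = $366.74; pay $73.37 → $293.37
Week 3: $293.37 +$4.69 interest = $298.06; pay $97.87 → $200.19
Week 4: $200.19 +$3.20 interest = $203.39; pay $122.37 → $81.02
Week 5: $81.02 +$1.30 interest = $82.32; pay $82.32 → $0.00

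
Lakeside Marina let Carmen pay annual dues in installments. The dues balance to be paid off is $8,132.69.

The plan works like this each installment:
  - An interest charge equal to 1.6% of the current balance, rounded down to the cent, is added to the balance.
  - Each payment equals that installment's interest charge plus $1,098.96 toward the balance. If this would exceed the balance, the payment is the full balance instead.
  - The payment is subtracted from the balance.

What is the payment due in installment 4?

$1,176.33

Installment 1: $8,132.69 +$130.12 interest = $8,262.81; pay $1,229.08 → $7,033.73
Installment 2: $7,033.73 +$112.53 interest = $7,146.26; pay $1,211.49 → $5,934.77
Installment 3: $5,934.77 +$94.95 interest = $6,029.72; pay $1,193.91 → $4,835.81
Installment 4: $4,835.81 +$77.37 interest = $4,913.18; pay $1,176.33 → $3,736.85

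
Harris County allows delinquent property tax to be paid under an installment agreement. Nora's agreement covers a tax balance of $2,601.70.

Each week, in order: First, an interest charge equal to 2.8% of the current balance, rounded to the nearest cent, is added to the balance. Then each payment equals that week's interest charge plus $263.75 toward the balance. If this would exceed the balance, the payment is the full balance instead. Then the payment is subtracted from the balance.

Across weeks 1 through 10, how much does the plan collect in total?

Week 1: opening $2,601.70; interest $72.85 → $2,674.55; payment $336.60; balance $2,337.95
Week 2: opening $2,337.95; interest $65.46 → $2,403.41; payment $329.21; balance $2,074.20
Week 3: opening $2,074.20; interest $58.08 → $2,132.28; payment $321.83; balance $1,810.45
Week 4: opening $1,810.45; interest $50.69 → $1,861.14; payment $314.44; balance $1,546.70
Week 5: opening $1,546.70; interest $43.31 → $1,590.01; payment $307.06; balance $1,282.95
Week 6: opening $1,282.95; interest $35.92 → $1,318.87; payment $299.67; balance $1,019.20
Week 7: opening $1,019.20; interest $28.54 → $1,047.74; payment $292.29; balance $755.45
Week 8: opening $755.45; interest $21.15 → $776.60; payment $284.90; balance $491.70
Week 9: opening $491.70; interest $13.77 → $505.47; payment $277.52; balance $227.95
Week 10: opening $227.95; interest $6.38 → $234.33; payment $234.33; balance $0.00
Total paid: $2,997.85

$2,997.85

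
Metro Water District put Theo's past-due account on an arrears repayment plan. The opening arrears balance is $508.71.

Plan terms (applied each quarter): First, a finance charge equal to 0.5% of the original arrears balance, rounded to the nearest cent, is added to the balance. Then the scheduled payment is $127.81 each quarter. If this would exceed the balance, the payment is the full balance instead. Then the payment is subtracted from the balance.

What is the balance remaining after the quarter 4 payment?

Quarter 1: $508.71 +$2.54 interest = $511.25; pay $127.81 → $383.44
Quarter 2: $383.44 +$2.54 interest = $385.98; pay $127.81 → $258.17
Quarter 3: $258.17 +$2.54 interest = $260.71; pay $127.81 → $132.90
Quarter 4: $132.90 +$2.54 interest = $135.44; pay $127.81 → $7.63

$7.63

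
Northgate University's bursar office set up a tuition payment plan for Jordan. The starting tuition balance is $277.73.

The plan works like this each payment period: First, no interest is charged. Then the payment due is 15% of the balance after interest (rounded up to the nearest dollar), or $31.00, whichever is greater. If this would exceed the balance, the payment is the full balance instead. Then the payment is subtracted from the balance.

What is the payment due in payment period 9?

$13.73

# | Opening | Payment | End bal
1 | $277.73 | $42.00 | $235.73
2 | $235.73 | $36.00 | $199.73
3 | $199.73 | $31.00 | $168.73
4 | $168.73 | $31.00 | $137.73
5 | $137.73 | $31.00 | $106.73
6 | $106.73 | $31.00 | $75.73
7 | $75.73 | $31.00 | $44.73
8 | $44.73 | $31.00 | $13.73
9 | $13.73 | $13.73 | $0.00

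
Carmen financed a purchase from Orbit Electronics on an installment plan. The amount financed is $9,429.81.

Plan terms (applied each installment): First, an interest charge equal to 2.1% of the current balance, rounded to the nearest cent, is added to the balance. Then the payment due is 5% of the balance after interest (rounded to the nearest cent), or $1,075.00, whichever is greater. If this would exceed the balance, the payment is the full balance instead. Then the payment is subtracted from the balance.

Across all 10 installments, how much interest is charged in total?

$1,103.37

Installment 1: opening $9,429.81; interest $198.03 → $9,627.84; payment $1,075.00; balance $8,552.84
Installment 2: opening $8,552.84; interest $179.61 → $8,732.45; payment $1,075.00; balance $7,657.45
Installment 3: opening $7,657.45; interest $160.81 → $7,818.26; payment $1,075.00; balance $6,743.26
Installment 4: opening $6,743.26; interest $141.61 → $6,884.87; payment $1,075.00; balance $5,809.87
Installment 5: opening $5,809.87; interest $122.01 → $5,931.88; payment $1,075.00; balance $4,856.88
Installment 6: opening $4,856.88; interest $101.99 → $4,958.87; payment $1,075.00; balance $3,883.87
Installment 7: opening $3,883.87; interest $81.56 → $3,965.43; payment $1,075.00; balance $2,890.43
Installment 8: opening $2,890.43; interest $60.70 → $2,951.13; payment $1,075.00; balance $1,876.13
Installment 9: opening $1,876.13; interest $39.40 → $1,915.53; payment $1,075.00; balance $840.53
Installment 10: opening $840.53; interest $17.65 → $858.18; payment $858.18; balance $0.00
Total interest: $198.03 + $179.61 + $160.81 + $141.61 + $122.01 + $101.99 + $81.56 + $60.70 + $39.40 + $17.65 = $1,103.37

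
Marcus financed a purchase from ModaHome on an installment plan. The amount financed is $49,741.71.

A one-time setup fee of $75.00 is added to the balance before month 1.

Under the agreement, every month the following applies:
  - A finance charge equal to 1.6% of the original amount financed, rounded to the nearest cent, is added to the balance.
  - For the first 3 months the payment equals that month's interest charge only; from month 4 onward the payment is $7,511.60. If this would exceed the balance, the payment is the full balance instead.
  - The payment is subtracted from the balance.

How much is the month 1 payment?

$795.87

# | Opening | Interest | Payment | End bal
1 | $49,816.71 | $795.87 | $795.87 | $49,816.71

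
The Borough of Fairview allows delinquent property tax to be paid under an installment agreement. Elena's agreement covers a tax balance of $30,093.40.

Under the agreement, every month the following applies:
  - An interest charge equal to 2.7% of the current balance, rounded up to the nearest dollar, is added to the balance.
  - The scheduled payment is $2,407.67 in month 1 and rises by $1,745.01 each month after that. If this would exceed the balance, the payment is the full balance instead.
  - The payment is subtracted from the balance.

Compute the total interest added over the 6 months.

$3,248.00

Month 1: $30,093.40 +$813.00 interest = $30,906.40; pay $2,407.67 → $28,498.73
Month 2: $28,498.73 +$770.00 interest = $29,268.73; pay $4,152.68 → $25,116.05
Month 3: $25,116.05 +$679.00 interest = $25,795.05; pay $5,897.69 → $19,897.36
Month 4: $19,897.36 +$538.00 interest = $20,435.36; pay $7,642.70 → $12,792.66
Month 5: $12,792.66 +$346.00 interest = $13,138.66; pay $9,387.71 → $3,750.95
Month 6: $3,750.95 +$102.00 interest = $3,852.95; pay $3,852.95 → $0.00
Total interest: $813.00 + $770.00 + $679.00 + $538.00 + $346.00 + $102.00 = $3,248.00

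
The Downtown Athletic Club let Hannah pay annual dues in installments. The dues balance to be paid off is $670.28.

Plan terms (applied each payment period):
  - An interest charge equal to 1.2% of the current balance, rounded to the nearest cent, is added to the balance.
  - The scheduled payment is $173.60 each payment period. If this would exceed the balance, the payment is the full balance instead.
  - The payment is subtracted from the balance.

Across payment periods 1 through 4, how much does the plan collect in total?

$690.44

Payment period 1: $670.28 +$8.04 interest = $678.32; pay $173.60 → $504.72
Payment period 2: $504.72 +$6.06 interest = $510.78; pay $173.60 → $337.18
Payment period 3: $337.18 +$4.05 interest = $341.23; pay $173.60 → $167.63
Payment period 4: $167.63 +$2.01 interest = $169.64; pay $169.64 → $0.00
Total paid: $690.44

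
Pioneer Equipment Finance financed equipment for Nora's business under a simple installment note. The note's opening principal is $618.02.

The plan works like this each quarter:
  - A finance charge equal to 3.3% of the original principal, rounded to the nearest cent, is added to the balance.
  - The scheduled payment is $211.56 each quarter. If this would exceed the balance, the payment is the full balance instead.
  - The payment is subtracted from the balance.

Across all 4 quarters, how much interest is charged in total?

# | Opening | Interest | Payment | End bal
1 | $618.02 | $20.39 | $211.56 | $426.85
2 | $426.85 | $20.39 | $211.56 | $235.68
3 | $235.68 | $20.39 | $211.56 | $44.51
4 | $44.51 | $20.39 | $64.90 | $0.00
Total interest: $20.39 + $20.39 + $20.39 + $20.39 = $81.56

$81.56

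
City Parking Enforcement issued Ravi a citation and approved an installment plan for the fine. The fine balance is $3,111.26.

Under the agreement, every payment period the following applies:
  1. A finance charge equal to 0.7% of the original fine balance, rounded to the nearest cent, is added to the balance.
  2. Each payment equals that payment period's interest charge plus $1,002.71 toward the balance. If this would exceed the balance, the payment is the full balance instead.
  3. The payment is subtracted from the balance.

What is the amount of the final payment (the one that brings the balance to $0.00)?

$124.91

Payment period 1: opening $3,111.26; interest $21.78 → $3,133.04; payment $1,024.49; balance $2,108.55
Payment period 2: opening $2,108.55; interest $21.78 → $2,130.33; payment $1,024.49; balance $1,105.84
Payment period 3: opening $1,105.84; interest $21.78 → $1,127.62; payment $1,024.49; balance $103.13
Payment period 4: opening $103.13; interest $21.78 → $124.91; payment $124.91; balance $0.00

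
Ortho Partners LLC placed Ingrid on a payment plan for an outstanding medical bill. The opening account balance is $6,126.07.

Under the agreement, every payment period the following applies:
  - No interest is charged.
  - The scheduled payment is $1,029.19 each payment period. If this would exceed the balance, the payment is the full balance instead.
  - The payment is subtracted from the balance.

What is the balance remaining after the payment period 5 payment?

Payment period 1: $6,126.07 − $1,029.19 → $5,096.88
Payment period 2: $5,096.88 − $1,029.19 → $4,067.69
Payment period 3: $4,067.69 − $1,029.19 → $3,038.50
Payment period 4: $3,038.50 − $1,029.19 → $2,009.31
Payment period 5: $2,009.31 − $1,029.19 → $980.12

$980.12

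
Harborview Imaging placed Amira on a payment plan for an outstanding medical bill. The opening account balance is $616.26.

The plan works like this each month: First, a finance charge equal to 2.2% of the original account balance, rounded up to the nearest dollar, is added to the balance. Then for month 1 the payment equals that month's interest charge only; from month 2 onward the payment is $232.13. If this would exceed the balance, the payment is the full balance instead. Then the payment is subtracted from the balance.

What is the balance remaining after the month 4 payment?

# | Opening | Interest | Payment | End bal
1 | $616.26 | $14.00 | $14.00 | $616.26
2 | $616.26 | $14.00 | $232.13 | $398.13
3 | $398.13 | $14.00 | $232.13 | $180.00
4 | $180.00 | $14.00 | $194.00 | $0.00

$0.00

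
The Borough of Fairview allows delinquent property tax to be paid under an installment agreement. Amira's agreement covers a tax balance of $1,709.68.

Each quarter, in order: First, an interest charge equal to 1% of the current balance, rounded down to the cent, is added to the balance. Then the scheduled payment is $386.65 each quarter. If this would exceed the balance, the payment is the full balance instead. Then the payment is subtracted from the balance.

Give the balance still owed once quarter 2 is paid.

$966.87

Quarter 1: $1,709.68 +$17.09 interest = $1,726.77; pay $386.65 → $1,340.12
Quarter 2: $1,340.12 +$13.40 interest = $1,353.52; pay $386.65 → $966.87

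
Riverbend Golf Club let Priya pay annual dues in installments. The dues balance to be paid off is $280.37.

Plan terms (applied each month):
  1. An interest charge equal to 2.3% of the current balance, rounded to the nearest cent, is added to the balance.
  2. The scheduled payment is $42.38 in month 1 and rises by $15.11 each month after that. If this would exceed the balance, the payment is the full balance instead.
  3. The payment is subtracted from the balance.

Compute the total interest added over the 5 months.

$20.27

Month 1: opening $280.37; interest $6.45 → $286.82; payment $42.38; balance $244.44
Month 2: opening $244.44; interest $5.62 → $250.06; payment $57.49; balance $192.57
Month 3: opening $192.57; interest $4.43 → $197.00; payment $72.60; balance $124.40
Month 4: opening $124.40; interest $2.86 → $127.26; payment $87.71; balance $39.55
Month 5: opening $39.55; interest $0.91 → $40.46; payment $40.46; balance $0.00
Total interest: $6.45 + $5.62 + $4.43 + $2.86 + $0.91 = $20.27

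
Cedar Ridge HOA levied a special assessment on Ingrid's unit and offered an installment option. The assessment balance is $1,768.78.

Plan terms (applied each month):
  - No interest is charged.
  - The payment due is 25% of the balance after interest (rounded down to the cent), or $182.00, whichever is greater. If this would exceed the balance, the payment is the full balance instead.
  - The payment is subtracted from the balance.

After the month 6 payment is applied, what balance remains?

# | Opening | Payment | End bal
1 | $1,768.78 | $442.19 | $1,326.59
2 | $1,326.59 | $331.64 | $994.95
3 | $994.95 | $248.73 | $746.22
4 | $746.22 | $186.55 | $559.67
5 | $559.67 | $182.00 | $377.67
6 | $377.67 | $182.00 | $195.67

$195.67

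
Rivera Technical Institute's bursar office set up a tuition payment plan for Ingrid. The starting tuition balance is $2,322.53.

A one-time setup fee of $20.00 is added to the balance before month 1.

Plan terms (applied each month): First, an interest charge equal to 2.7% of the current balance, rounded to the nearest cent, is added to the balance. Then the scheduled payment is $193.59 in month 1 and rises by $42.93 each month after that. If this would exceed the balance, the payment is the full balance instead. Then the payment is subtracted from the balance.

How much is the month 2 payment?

# | Opening | Interest | Payment | End bal
1 | $2,342.53 | $63.25 | $193.59 | $2,212.19
2 | $2,212.19 | $59.73 | $236.52 | $2,035.40

$236.52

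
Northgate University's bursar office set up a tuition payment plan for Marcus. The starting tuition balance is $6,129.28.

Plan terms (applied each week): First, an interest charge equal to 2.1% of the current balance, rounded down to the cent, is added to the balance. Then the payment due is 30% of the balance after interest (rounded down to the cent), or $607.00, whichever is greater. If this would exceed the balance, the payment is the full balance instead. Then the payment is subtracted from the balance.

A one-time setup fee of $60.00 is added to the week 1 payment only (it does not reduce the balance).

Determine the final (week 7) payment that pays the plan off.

Week 1: $6,129.28 +$128.71 interest = $6,257.99; pay $1,877.39 (+ $60.00 fee) → $4,380.60
Week 2: $4,380.60 +$91.99 interest = $4,472.59; pay $1,341.77 → $3,130.82
Week 3: $3,130.82 +$65.74 interest = $3,196.56; pay $958.96 → $2,237.60
Week 4: $2,237.60 +$46.98 interest = $2,284.58; pay $685.37 → $1,599.21
Week 5: $1,599.21 +$33.58 interest = $1,632.79; pay $607.00 → $1,025.79
Week 6: $1,025.79 +$21.54 interest = $1,047.33; pay $607.00 → $440.33
Week 7: $440.33 +$9.24 interest = $449.57; pay $449.57 → $0.00

$449.57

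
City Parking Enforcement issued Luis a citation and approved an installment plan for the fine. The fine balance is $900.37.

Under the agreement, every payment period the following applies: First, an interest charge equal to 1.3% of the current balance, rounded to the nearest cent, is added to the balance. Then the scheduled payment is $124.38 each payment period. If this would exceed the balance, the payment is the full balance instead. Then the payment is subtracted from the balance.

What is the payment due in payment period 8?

# | Opening | Interest | Payment | End bal
1 | $900.37 | $11.70 | $124.38 | $787.69
2 | $787.69 | $10.24 | $124.38 | $673.55
3 | $673.55 | $8.76 | $124.38 | $557.93
4 | $557.93 | $7.25 | $124.38 | $440.80
5 | $440.80 | $5.73 | $124.38 | $322.15
6 | $322.15 | $4.19 | $124.38 | $201.96
7 | $201.96 | $2.63 | $124.38 | $80.21
8 | $80.21 | $1.04 | $81.25 | $0.00

$81.25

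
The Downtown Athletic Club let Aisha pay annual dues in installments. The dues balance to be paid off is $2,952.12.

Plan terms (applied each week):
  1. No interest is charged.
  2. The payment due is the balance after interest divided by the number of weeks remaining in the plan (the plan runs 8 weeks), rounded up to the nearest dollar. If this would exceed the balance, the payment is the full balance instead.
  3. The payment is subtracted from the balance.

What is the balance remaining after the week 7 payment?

Week 1: $2,952.12 − $370.00 → $2,582.12
Week 2: $2,582.12 − $369.00 → $2,213.12
Week 3: $2,213.12 − $369.00 → $1,844.12
Week 4: $1,844.12 − $369.00 → $1,475.12
Week 5: $1,475.12 − $369.00 → $1,106.12
Week 6: $1,106.12 − $369.00 → $737.12
Week 7: $737.12 − $369.00 → $368.12

$368.12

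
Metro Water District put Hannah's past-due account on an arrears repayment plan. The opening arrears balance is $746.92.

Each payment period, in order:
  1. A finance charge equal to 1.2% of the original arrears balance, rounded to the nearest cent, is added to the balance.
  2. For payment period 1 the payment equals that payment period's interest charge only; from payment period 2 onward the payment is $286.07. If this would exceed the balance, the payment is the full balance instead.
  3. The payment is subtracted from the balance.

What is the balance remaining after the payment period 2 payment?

Payment period 1: $746.92 +$8.96 interest = $755.88; pay $8.96 → $746.92
Payment period 2: $746.92 +$8.96 interest = $755.88; pay $286.07 → $469.81

$469.81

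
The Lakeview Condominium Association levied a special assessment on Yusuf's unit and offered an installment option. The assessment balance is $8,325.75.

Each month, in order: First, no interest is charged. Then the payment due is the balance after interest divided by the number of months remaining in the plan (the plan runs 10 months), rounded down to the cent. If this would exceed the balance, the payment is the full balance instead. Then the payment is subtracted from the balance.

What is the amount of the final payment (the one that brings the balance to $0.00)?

# | Opening | Payment | End bal
1 | $8,325.75 | $832.57 | $7,493.18
2 | $7,493.18 | $832.57 | $6,660.61
3 | $6,660.61 | $832.57 | $5,828.04
4 | $5,828.04 | $832.57 | $4,995.47
5 | $4,995.47 | $832.57 | $4,162.90
6 | $4,162.90 | $832.58 | $3,330.32
7 | $3,330.32 | $832.58 | $2,497.74
8 | $2,497.74 | $832.58 | $1,665.16
9 | $1,665.16 | $832.58 | $832.58
10 | $832.58 | $832.58 | $0.00

$832.58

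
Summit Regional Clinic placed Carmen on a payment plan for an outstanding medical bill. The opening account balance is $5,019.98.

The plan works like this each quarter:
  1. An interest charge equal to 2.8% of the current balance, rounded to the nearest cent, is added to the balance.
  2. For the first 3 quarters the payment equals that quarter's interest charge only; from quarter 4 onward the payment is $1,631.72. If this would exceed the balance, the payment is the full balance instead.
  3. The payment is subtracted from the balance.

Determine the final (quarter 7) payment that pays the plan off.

$431.84

# | Opening | Interest | Payment | End bal
1 | $5,019.98 | $140.56 | $140.56 | $5,019.98
2 | $5,019.98 | $140.56 | $140.56 | $5,019.98
3 | $5,019.98 | $140.56 | $140.56 | $5,019.98
4 | $5,019.98 | $140.56 | $1,631.72 | $3,528.82
5 | $3,528.82 | $98.81 | $1,631.72 | $1,995.91
6 | $1,995.91 | $55.89 | $1,631.72 | $420.08
7 | $420.08 | $11.76 | $431.84 | $0.00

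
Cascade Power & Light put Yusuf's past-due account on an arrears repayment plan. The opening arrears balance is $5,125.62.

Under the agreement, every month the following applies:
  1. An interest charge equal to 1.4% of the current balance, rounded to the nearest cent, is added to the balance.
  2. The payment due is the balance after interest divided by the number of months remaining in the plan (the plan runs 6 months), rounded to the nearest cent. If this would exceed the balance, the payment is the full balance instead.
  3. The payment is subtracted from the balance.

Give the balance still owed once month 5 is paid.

Month 1: opening $5,125.62; interest $71.76 → $5,197.38; payment $866.23; balance $4,331.15
Month 2: opening $4,331.15; interest $60.64 → $4,391.79; payment $878.36; balance $3,513.43
Month 3: opening $3,513.43; interest $49.19 → $3,562.62; payment $890.66; balance $2,671.96
Month 4: opening $2,671.96; interest $37.41 → $2,709.37; payment $903.12; balance $1,806.25
Month 5: opening $1,806.25; interest $25.29 → $1,831.54; payment $915.77; balance $915.77

$915.77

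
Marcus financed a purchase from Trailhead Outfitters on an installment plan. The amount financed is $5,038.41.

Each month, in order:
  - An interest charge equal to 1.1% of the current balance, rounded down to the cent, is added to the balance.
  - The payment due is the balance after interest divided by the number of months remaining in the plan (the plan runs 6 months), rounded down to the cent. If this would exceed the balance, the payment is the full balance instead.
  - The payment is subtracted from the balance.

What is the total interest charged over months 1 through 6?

Month 1: $5,038.41 +$55.42 interest = $5,093.83; pay $848.97 → $4,244.86
Month 2: $4,244.86 +$46.69 interest = $4,291.55; pay $858.31 → $3,433.24
Month 3: $3,433.24 +$37.76 interest = $3,471.00; pay $867.75 → $2,603.25
Month 4: $2,603.25 +$28.63 interest = $2,631.88; pay $877.29 → $1,754.59
Month 5: $1,754.59 +$19.30 interest = $1,773.89; pay $886.94 → $886.95
Month 6: $886.95 +$9.75 interest = $896.70; pay $896.70 → $0.00
Total interest: $55.42 + $46.69 + $37.76 + $28.63 + $19.30 + $9.75 = $197.55

$197.55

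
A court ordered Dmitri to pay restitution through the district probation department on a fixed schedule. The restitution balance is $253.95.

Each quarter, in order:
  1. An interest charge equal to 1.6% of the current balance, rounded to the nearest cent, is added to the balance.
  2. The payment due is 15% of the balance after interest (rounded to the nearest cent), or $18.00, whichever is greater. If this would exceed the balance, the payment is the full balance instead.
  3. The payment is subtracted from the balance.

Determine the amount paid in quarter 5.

Quarter 1: opening $253.95; interest $4.06 → $258.01; payment $38.70; balance $219.31
Quarter 2: opening $219.31; interest $3.51 → $222.82; payment $33.42; balance $189.40
Quarter 3: opening $189.40; interest $3.03 → $192.43; payment $28.86; balance $163.57
Quarter 4: opening $163.57; interest $2.62 → $166.19; payment $24.93; balance $141.26
Quarter 5: opening $141.26; interest $2.26 → $143.52; payment $21.53; balance $121.99

$21.53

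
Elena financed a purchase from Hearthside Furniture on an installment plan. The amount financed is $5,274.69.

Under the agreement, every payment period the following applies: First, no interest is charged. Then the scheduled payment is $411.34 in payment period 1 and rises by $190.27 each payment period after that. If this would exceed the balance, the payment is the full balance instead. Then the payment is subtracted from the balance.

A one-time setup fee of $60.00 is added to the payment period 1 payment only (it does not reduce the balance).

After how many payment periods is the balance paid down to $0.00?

6

# | Opening | Payment | Fee | End bal
1 | $5,274.69 | $411.34 | $60.00 | $4,863.35
2 | $4,863.35 | $601.61 | — | $4,261.74
3 | $4,261.74 | $791.88 | — | $3,469.86
4 | $3,469.86 | $982.15 | — | $2,487.71
5 | $2,487.71 | $1,172.42 | — | $1,315.29
6 | $1,315.29 | $1,315.29 | — | $0.00
Balance reaches $0.00 in payment period 6.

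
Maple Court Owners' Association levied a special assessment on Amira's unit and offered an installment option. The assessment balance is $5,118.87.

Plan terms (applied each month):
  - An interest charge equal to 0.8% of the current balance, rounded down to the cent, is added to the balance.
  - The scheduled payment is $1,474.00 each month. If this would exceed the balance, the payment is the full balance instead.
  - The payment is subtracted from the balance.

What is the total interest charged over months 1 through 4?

$94.64

Month 1: $5,118.87 +$40.95 interest = $5,159.82; pay $1,474.00 → $3,685.82
Month 2: $3,685.82 +$29.48 interest = $3,715.30; pay $1,474.00 → $2,241.30
Month 3: $2,241.30 +$17.93 interest = $2,259.23; pay $1,474.00 → $785.23
Month 4: $785.23 +$6.28 interest = $791.51; pay $791.51 → $0.00
Total interest: $40.95 + $29.48 + $17.93 + $6.28 = $94.64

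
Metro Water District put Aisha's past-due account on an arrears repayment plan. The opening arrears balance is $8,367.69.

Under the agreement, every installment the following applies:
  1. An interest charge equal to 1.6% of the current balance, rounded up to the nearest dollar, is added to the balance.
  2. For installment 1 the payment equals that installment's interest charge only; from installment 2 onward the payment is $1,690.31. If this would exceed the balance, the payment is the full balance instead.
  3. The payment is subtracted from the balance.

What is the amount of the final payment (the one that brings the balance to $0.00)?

Installment 1: opening $8,367.69; interest $134.00 → $8,501.69; payment $134.00; balance $8,367.69
Installment 2: opening $8,367.69; interest $134.00 → $8,501.69; payment $1,690.31; balance $6,811.38
Installment 3: opening $6,811.38; interest $109.00 → $6,920.38; payment $1,690.31; balance $5,230.07
Installment 4: opening $5,230.07; interest $84.00 → $5,314.07; payment $1,690.31; balance $3,623.76
Installment 5: opening $3,623.76; interest $58.00 → $3,681.76; payment $1,690.31; balance $1,991.45
Installment 6: opening $1,991.45; interest $32.00 → $2,023.45; payment $1,690.31; balance $333.14
Installment 7: opening $333.14; interest $6.00 → $339.14; payment $339.14; balance $0.00

$339.14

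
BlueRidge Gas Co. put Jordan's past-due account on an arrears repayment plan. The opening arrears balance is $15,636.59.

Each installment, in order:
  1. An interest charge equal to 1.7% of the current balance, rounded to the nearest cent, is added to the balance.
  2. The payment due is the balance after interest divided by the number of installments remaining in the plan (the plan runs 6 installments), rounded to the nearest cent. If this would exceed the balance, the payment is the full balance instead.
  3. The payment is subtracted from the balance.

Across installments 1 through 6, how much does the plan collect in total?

# | Opening | Interest | Payment | End bal
1 | $15,636.59 | $265.82 | $2,650.40 | $13,252.01
2 | $13,252.01 | $225.28 | $2,695.46 | $10,781.83
3 | $10,781.83 | $183.29 | $2,741.28 | $8,223.84
4 | $8,223.84 | $139.81 | $2,787.88 | $5,575.77
5 | $5,575.77 | $94.79 | $2,835.28 | $2,835.28
6 | $2,835.28 | $48.20 | $2,883.48 | $0.00
Total paid: $16,593.78

$16,593.78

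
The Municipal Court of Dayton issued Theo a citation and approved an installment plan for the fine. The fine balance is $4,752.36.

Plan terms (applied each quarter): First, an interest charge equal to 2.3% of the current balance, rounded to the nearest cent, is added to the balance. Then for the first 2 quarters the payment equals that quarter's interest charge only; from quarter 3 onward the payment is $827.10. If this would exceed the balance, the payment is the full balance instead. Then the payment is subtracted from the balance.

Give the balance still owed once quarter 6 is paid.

$1,780.59

Quarter 1: opening $4,752.36; interest $109.30 → $4,861.66; payment $109.30; balance $4,752.36
Quarter 2: opening $4,752.36; interest $109.30 → $4,861.66; payment $109.30; balance $4,752.36
Quarter 3: opening $4,752.36; interest $109.30 → $4,861.66; payment $827.10; balance $4,034.56
Quarter 4: opening $4,034.56; interest $92.79 → $4,127.35; payment $827.10; balance $3,300.25
Quarter 5: opening $3,300.25; interest $75.91 → $3,376.16; payment $827.10; balance $2,549.06
Quarter 6: opening $2,549.06; interest $58.63 → $2,607.69; payment $827.10; balance $1,780.59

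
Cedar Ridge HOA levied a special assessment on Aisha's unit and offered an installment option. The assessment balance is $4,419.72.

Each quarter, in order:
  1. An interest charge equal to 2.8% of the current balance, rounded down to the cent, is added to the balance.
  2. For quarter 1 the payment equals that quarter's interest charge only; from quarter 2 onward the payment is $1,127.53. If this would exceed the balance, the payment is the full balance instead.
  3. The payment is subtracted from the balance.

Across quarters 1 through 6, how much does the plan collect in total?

$4,873.17

Quarter 1: opening $4,419.72; interest $123.75 → $4,543.47; payment $123.75; balance $4,419.72
Quarter 2: opening $4,419.72; interest $123.75 → $4,543.47; payment $1,127.53; balance $3,415.94
Quarter 3: opening $3,415.94; interest $95.64 → $3,511.58; payment $1,127.53; balance $2,384.05
Quarter 4: opening $2,384.05; interest $66.75 → $2,450.80; payment $1,127.53; balance $1,323.27
Quarter 5: opening $1,323.27; interest $37.05 → $1,360.32; payment $1,127.53; balance $232.79
Quarter 6: opening $232.79; interest $6.51 → $239.30; payment $239.30; balance $0.00
Total paid: $4,873.17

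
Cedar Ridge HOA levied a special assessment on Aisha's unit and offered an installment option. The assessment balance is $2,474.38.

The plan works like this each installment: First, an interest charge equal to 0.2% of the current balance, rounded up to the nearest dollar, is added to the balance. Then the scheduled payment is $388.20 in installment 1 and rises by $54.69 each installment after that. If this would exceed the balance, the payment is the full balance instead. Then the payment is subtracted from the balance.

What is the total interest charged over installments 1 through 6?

Installment 1: opening $2,474.38; interest $5.00 → $2,479.38; payment $388.20; balance $2,091.18
Installment 2: opening $2,091.18; interest $5.00 → $2,096.18; payment $442.89; balance $1,653.29
Installment 3: opening $1,653.29; interest $4.00 → $1,657.29; payment $497.58; balance $1,159.71
Installment 4: opening $1,159.71; interest $3.00 → $1,162.71; payment $552.27; balance $610.44
Installment 5: opening $610.44; interest $2.00 → $612.44; payment $606.96; balance $5.48
Installment 6: opening $5.48; interest $1.00 → $6.48; payment $6.48; balance $0.00
Total interest: $5.00 + $5.00 + $4.00 + $3.00 + $2.00 + $1.00 = $20.00

$20.00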